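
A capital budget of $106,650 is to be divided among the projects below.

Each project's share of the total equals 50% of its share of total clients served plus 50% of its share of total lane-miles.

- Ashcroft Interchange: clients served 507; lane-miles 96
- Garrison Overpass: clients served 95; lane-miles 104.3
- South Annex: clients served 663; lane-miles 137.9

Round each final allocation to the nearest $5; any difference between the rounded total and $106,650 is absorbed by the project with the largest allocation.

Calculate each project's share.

Totals — clients served 1,265, lane-miles 338.2.
Combined weights (50% clients served + 50% lane-miles): Ashcroft Interchange 0.3423; Garrison Overpass 0.1917; South Annex 0.4659.
Pro-rata amounts: Ashcroft Interchange 36,508.76; Garrison Overpass 20,449.94; South Annex 49,691.30.
Rounded to nearest $5: Ashcroft Interchange $36,510; Garrison Overpass $20,450; South Annex $49,690. Sum = $106,650.
Rounded total matches; no reconciliation needed.

Ashcroft Interchange: $36,510 · Garrison Overpass: $20,450 · South Annex: $49,690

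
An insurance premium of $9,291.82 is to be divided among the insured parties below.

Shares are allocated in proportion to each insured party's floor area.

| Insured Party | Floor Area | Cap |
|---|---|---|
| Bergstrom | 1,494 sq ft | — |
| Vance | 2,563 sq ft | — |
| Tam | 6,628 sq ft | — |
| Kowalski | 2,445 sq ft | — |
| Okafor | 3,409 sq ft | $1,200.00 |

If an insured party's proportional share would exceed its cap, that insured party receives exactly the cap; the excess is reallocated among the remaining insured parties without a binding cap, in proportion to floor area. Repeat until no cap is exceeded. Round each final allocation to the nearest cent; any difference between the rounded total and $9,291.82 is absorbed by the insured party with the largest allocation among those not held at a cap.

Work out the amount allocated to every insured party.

Sum of floor area: 16,539.
Unconstrained shares: Bergstrom 839.3482; Vance 1,439.9259; Tam 3,723.6945; Kowalski 1,373.6320; Okafor 1,915.2194.
Held at cap: Okafor ($1,200.00); residual $8,091.82 reallocated over remaining floor area 13,130.
Redistributed shares: Bergstrom 920.7296 → $920.73; Vance 1,579.5381 → $1,579.54; Tam 4,084.7359 → $4,084.74; Kowalski 1,506.8164 → $1,506.82.
Rounding difference −$0.01 applied to Tam → $4,084.73.

Bergstrom: $920.73 · Vance: $1,579.54 · Tam: $4,084.73 · Kowalski: $1,506.82 · Okafor: $1,200.00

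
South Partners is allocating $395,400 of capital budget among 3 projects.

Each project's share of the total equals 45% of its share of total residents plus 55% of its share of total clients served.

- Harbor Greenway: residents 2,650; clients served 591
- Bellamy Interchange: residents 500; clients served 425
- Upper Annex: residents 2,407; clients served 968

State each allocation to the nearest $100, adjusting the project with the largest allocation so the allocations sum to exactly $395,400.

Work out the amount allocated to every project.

Residents total 5,557; clients served total 1,984.
Blended shares (45% residents + 55% clients served): Harbor Greenway 0.3784; Bellamy Interchange 0.1583; Upper Annex 0.4633.
Raw shares: Harbor Greenway 149,631.18; Bellamy Interchange 62,594.59; Upper Annex 183,174.23.
At nearest $100: Harbor Greenway $149,600; Bellamy Interchange $62,600; Upper Annex $183,200. Sum = $395,400.
Sum already equals the total — no adjustment.

Harbor Greenway: $149,600 · Bellamy Interchange: $62,600 · Upper Annex: $183,200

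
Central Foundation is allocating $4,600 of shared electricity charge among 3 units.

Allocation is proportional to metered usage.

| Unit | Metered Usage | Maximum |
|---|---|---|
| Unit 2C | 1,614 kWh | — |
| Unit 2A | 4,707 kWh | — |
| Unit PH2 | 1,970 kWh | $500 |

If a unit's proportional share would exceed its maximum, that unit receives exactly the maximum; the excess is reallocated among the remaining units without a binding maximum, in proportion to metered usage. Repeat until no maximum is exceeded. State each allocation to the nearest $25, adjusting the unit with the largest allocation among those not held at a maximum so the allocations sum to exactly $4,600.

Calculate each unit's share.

Unit 2C: $1,050; Unit 2A: $3,050; Unit PH2: $500

Metered usage total: 8,291.
Proportional shares (ignoring caps): Unit 2C 895.48; Unit 2A 2,611.53; Unit PH2 1,092.99.
Cap binds for Unit PH2 ($500); balance $4,100 reallocated over remaining metered usage 6,321.
Redistributed shares: Unit 2C 1,046.89 → $1,050; Unit 2A 3,053.11 → $3,050.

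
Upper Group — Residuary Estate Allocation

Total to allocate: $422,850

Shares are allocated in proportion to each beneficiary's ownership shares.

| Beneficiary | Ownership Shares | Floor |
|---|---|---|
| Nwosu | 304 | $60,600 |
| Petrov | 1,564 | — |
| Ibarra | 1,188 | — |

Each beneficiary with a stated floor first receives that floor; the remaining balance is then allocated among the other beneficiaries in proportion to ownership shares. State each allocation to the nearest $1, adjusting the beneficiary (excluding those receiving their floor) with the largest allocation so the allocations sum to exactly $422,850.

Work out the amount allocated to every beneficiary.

Nwosu: $60,600 · Petrov: $205,872 · Ibarra: $156,378

Minimums first: Nwosu $60,600. Remaining pool $362,250.
Remaining pool split over remaining ownership shares 2,752: Petrov 205,871.73 → $205,872; Ibarra 156,378.27 → $156,378.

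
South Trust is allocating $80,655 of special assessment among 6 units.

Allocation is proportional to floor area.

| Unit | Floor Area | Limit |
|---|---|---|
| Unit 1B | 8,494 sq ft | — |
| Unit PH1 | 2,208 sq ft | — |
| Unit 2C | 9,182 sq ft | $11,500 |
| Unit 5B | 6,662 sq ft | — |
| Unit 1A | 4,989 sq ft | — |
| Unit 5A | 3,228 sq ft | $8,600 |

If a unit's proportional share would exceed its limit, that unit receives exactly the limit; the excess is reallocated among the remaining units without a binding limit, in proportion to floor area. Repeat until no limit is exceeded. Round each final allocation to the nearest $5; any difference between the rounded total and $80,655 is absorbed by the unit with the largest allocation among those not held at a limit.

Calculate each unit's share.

Floor area total: 34,763.
Unconstrained shares: Unit 1B 19,707.26; Unit PH1 5,122.87; Unit 2C 21,303.52; Unit 5B 15,456.77; Unit 1A 11,575.17; Unit 5A 7,489.41.
Cap binds for Unit 2C ($11,500); balance $69,155 reallocated over remaining floor area 25,581.
Cap binds for Unit 5A ($8,600); balance $60,555 reallocated over remaining floor area 22,353.
Remaining shares: Unit 1B 23,010.52 → $23,010; Unit PH1 5,981.54 → $5,980; Unit 5B 18,047.57 → $18,050; Unit 1A 13,515.36 → $13,515.

Unit 1B: $23,010 | Unit PH1: $5,980 | Unit 2C: $11,500 | Unit 5B: $18,050 | Unit 1A: $13,515 | Unit 5A: $8,600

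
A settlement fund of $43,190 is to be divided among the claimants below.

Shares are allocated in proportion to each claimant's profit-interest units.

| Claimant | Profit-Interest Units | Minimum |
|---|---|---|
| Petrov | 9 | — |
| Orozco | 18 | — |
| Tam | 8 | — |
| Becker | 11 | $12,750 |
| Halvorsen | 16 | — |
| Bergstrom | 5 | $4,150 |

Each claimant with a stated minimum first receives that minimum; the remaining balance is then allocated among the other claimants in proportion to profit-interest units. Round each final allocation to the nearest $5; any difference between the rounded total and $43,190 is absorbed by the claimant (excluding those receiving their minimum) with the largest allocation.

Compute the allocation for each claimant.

Minimums first: Becker $12,750; Bergstrom $4,150. Balance $26,290.
Balance split over remaining profit-interest units 51: Petrov 4,639.41 → $4,640; Orozco 9,278.82 → $9,280; Tam 4,123.92 → $4,125; Halvorsen 8,247.84 → $8,250.
Rounding difference −$5 applied to Orozco → $9,275.

Petrov: $4,640; Orozco: $9,275; Tam: $4,125; Becker: $12,750; Halvorsen: $8,250; Bergstrom: $4,150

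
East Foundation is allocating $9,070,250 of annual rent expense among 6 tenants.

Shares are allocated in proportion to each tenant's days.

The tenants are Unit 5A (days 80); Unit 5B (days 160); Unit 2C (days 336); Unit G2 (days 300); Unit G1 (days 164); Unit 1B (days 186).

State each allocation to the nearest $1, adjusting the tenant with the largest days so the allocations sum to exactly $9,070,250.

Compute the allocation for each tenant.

Unit 5A: $591,860 | Unit 5B: $1,183,719 | Unit 2C: $2,485,811 | Unit G2: $2,219,474 | Unit G1: $1,213,312 | Unit 1B: $1,376,074

Days total: 80 + 160 + 336 + 300 + 164 + 186 = 1,226.
Proportional shares: Unit 5A 591,859.71; Unit 5B 1,183,719.41; Unit 2C 2,485,810.77; Unit G2 2,219,473.90; Unit G1 1,213,312.40; Unit 1B 1,376,073.82.
At nearest $1: Unit 5A $591,860; Unit 5B $1,183,719; Unit 2C $2,485,811; Unit G2 $2,219,474; Unit G1 $1,213,312; Unit 1B $1,376,074. Sum = $9,070,250.
Rounded total matches; no reconciliation needed.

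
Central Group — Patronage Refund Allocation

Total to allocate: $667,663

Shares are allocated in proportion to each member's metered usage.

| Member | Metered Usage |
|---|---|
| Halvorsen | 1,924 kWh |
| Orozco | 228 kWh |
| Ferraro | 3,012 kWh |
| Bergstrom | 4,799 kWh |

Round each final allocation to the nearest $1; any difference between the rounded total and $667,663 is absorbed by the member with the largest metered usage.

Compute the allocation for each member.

Halvorsen: $128,935 | Orozco: $15,279 | Ferraro: $201,847 | Bergstrom: $321,602

Sum of metered usage: 9,963.
Unrounded shares: Halvorsen 1,924/9,963 × $667,663 = 128,935.42; Orozco 228/9,963 × $667,663 = 15,279.25; Ferraro 3,012/9,963 × $667,663 = 201,846.93; Bergstrom 4,799/9,963 × $667,663 = 321,601.40.
At nearest $1: Halvorsen $128,935; Orozco $15,279; Ferraro $201,847; Bergstrom $321,601. Sum = $667,662.
Difference $667,663 − $667,662 = +$1 applied to largest metered usage (Bergstrom): Bergstrom becomes $321,602.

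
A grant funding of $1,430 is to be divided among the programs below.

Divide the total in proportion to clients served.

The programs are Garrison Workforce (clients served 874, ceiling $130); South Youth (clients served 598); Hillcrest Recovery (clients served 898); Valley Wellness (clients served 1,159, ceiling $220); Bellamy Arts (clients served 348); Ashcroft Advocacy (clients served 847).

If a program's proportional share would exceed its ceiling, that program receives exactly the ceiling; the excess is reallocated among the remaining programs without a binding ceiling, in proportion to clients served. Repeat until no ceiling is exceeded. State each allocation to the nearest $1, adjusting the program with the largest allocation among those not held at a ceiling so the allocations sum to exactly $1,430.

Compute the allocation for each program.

Combined clients served = 4,724.
Proportional shares (ignoring caps): Garrison Workforce 264.57; South Youth 181.02; Hillcrest Recovery 271.83; Valley Wellness 350.84; Bellamy Arts 105.34; Ashcroft Advocacy 256.40.
Capped: Garrison Workforce ($130), Valley Wellness ($220); residual $1,080 reallocated over remaining clients served 2,691.
Shares after redistribution: South Youth 240.00 → $240; Hillcrest Recovery 360.40 → $360; Bellamy Arts 139.67 → $140; Ashcroft Advocacy 339.93 → $340.

Garrison Workforce: $130; South Youth: $240; Hillcrest Recovery: $360; Valley Wellness: $220; Bellamy Arts: $140; Ashcroft Advocacy: $340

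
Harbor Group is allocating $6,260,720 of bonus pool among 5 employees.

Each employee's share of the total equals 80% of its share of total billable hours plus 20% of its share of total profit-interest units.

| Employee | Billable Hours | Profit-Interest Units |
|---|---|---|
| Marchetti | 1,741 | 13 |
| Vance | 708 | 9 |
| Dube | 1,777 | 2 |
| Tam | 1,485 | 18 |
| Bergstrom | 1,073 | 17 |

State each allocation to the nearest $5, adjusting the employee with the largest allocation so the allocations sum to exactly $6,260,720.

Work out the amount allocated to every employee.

Marchetti: $1,561,265; Vance: $713,715; Dube: $1,354,390; Tam: $1,478,375; Bergstrom: $1,152,975

Totals — billable hours 6,784, profit-interest units 59.
Composite weights (80% billable hours + 20% profit-interest units): Marchetti 0.2494; Vance 0.1140; Dube 0.2163; Tam 0.2361; Bergstrom 0.1842.
Proportional shares: Marchetti 1,561,263.30; Vance 713,716.07; Dube 1,354,391.25; Tam 1,478,374.33; Bergstrom 1,152,975.06.
At nearest $5: Marchetti $1,561,265; Vance $713,715; Dube $1,354,390; Tam $1,478,375; Bergstrom $1,152,975. Sum = $6,260,720.
Sum already equals the total — no adjustment.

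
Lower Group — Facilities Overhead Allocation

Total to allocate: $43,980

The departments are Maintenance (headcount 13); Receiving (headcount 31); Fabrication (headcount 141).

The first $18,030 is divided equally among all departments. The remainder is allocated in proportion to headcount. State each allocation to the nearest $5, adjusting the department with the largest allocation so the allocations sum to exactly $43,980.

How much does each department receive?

$18,030 shared equally gives $6,010 per department.
Remainder $25,950 by headcount (total 185): Maintenance 1,823.51 → $1,825; Receiving 4,348.38 → $4,350; Fabrication 19,778.11 → $19,780.
Rounding difference −$5 on remainder applied to Fabrication.
Totals: Maintenance $6,010 + $1,825 = $7,835; Receiving $6,010 + $4,350 = $10,360; Fabrication $6,010 + $19,775 = $25,785.

Maintenance: $7,835 · Receiving: $10,360 · Fabrication: $25,785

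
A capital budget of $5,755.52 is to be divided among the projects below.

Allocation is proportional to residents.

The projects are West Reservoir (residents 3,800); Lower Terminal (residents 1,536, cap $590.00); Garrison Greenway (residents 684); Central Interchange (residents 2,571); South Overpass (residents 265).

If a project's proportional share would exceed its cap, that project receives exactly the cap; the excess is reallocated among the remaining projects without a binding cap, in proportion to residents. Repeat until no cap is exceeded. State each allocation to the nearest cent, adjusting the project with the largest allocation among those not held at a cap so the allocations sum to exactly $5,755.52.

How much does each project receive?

Combined residents = 8,856.
Proportional shares (ignoring caps): West Reservoir 2,469.6224; Lower Terminal 998.2474; Garrison Greenway 444.5320; Central Interchange 1,670.8945; South Overpass 172.2237.
Held at cap: Lower Terminal ($590.00); remaining pool $5,165.52 reallocated over remaining residents 7,320.
Shares after redistribution: West Reservoir 2,681.5541 → $2,681.55; Garrison Greenway 482.6797 → $482.68; Central Interchange 1,814.2830 → $1,814.28; South Overpass 187.0031 → $187.00.
Rounding difference +$0.01 applied to West Reservoir → $2,681.56.

West Reservoir: $2,681.56 | Lower Terminal: $590.00 | Garrison Greenway: $482.68 | Central Interchange: $1,814.28 | South Overpass: $187.00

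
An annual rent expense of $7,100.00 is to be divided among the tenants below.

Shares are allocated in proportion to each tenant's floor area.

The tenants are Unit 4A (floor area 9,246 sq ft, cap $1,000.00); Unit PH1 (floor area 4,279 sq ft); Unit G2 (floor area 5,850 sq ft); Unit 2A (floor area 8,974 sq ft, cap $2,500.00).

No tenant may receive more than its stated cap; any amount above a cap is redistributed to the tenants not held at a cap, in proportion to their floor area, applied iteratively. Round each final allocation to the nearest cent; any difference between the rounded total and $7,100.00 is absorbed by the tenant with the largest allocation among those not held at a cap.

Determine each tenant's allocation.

Unit 4A: $1,000.00; Unit PH1: $1,520.82; Unit G2: $2,079.18; Unit 2A: $2,500.00

Sum of floor area: 28,349.
Unconstrained shares: Unit 4A 2,315.6584; Unit PH1 1,071.6745; Unit G2 1,465.1310; Unit 2A 2,247.5361.
Cap binds for Unit 4A ($1,000.00); balance $6,100.00 reallocated over remaining floor area 19,103.
Cap binds for Unit 2A ($2,500.00); balance $3,600.00 reallocated over remaining floor area 10,129.
Remaining shares: Unit PH1 1,520.8214 → $1,520.82; Unit G2 2,079.1786 → $2,079.18.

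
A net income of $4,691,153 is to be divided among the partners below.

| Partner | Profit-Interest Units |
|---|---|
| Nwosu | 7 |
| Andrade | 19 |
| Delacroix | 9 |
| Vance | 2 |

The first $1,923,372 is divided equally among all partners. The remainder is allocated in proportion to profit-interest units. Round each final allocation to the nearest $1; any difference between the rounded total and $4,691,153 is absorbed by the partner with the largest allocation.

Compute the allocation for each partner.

$1,923,372 shared equally gives $480,843 per partner.
Remainder $2,767,781 by profit-interest units (total 37): Nwosu 523,634.24 → $523,634; Andrade 1,421,292.95 → $1,421,293; Delacroix 673,244.03 → $673,244; Vance 149,609.78 → $149,610.
Totals: Nwosu $480,843 + $523,634 = $1,004,477; Andrade $480,843 + $1,421,293 = $1,902,136; Delacroix $480,843 + $673,244 = $1,154,087; Vance $480,843 + $149,610 = $630,453.

Nwosu: $1,004,477; Andrade: $1,902,136; Delacroix: $1,154,087; Vance: $630,453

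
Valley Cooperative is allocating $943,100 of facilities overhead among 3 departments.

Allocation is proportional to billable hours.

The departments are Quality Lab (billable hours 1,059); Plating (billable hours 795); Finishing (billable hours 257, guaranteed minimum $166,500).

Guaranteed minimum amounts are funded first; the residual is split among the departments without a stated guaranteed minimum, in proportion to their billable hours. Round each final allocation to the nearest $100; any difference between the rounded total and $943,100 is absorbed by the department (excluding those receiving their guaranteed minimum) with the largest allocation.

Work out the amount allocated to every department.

Quality Lab: $443,600; Plating: $333,000; Finishing: $166,500

Fund the minimums — Finishing $166,500. Balance $776,600.
Balance split over remaining billable hours 1,854: Quality Lab 443,591.91 → $443,600; Plating 333,008.09 → $333,000.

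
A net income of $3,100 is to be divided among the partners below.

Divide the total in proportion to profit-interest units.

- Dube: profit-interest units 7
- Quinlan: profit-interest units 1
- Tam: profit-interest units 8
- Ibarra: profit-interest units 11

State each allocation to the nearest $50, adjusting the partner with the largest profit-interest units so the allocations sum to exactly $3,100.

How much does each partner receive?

Dube: $800; Quinlan: $100; Tam: $900; Ibarra: $1,300

Profit-interest units total: 27.
Raw shares: Dube 7/27 × $3,100 = 803.70; Quinlan 1/27 × $3,100 = 114.81; Tam 8/27 × $3,100 = 918.52; Ibarra 11/27 × $3,100 = 1,262.96.
Rounded to nearest $50: Dube $800; Quinlan $100; Tam $900; Ibarra $1,250. Sum = $3,050.
Difference $3,100 − $3,050 = +$50 applied to largest profit-interest units (Ibarra): Ibarra becomes $1,300.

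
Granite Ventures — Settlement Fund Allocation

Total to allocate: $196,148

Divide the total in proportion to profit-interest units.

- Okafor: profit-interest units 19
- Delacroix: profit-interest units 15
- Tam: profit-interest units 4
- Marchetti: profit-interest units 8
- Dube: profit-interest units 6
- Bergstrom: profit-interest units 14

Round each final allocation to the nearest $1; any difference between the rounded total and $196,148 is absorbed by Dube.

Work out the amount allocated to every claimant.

Combined profit-interest units = 66.
Raw shares: Okafor 19/66 × $196,148 = 56,466.85; Delacroix 15/66 × $196,148 = 44,579.09; Tam 4/66 × $196,148 = 11,887.76; Marchetti 8/66 × $196,148 = 23,775.52; Dube 6/66 × $196,148 = 17,831.64; Bergstrom 14/66 × $196,148 = 41,607.15.
At nearest $1: Okafor $56,467; Delacroix $44,579; Tam $11,888; Marchetti $23,776; Dube $17,832; Bergstrom $41,607. Sum = $196,149.
Difference $196,148 − $196,149 = −$1 applied to Dube: Dube becomes $17,831.

Okafor: $56,467 · Delacroix: $44,579 · Tam: $11,888 · Marchetti: $23,776 · Dube: $17,831 · Bergstrom: $41,607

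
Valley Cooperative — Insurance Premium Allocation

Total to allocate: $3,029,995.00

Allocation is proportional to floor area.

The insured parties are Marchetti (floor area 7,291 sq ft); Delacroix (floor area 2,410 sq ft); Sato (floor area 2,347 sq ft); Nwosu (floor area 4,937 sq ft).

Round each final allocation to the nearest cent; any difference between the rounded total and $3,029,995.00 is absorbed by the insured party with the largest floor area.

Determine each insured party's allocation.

Marchetti: $1,300,659.03; Delacroix: $429,925.70; Sato: $418,686.97; Nwosu: $880,723.30

Sum of floor area: 7,291 + 2,410 + 2,347 + 4,937 = 16,985.
Pro-rata amounts: Marchetti 1,300,659.0253; Delacroix 429,925.6962; Sato 418,686.9747; Nwosu 880,723.3038.
Rounded to nearest cent: Marchetti $1,300,659.03; Delacroix $429,925.70; Sato $418,686.97; Nwosu $880,723.30. Sum = $3,029,995.00.
No rounding difference to absorb.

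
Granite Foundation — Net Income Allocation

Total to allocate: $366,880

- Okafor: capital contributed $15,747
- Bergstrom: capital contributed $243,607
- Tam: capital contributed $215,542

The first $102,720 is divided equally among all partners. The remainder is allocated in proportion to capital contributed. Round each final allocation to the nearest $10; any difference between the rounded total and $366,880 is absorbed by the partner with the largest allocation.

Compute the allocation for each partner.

Okafor: $43,000 | Bergstrom: $169,750 | Tam: $154,130

$102,720 shared equally gives $34,240 per partner.
Remainder $264,160 by capital contributed (total 474,896): Okafor 8,759.24 → $8,760; Bergstrom 135,505.93 → $135,510; Tam 119,894.83 → $119,890.
Totals: Okafor $34,240 + $8,760 = $43,000; Bergstrom $34,240 + $135,510 = $169,750; Tam $34,240 + $119,890 = $154,130.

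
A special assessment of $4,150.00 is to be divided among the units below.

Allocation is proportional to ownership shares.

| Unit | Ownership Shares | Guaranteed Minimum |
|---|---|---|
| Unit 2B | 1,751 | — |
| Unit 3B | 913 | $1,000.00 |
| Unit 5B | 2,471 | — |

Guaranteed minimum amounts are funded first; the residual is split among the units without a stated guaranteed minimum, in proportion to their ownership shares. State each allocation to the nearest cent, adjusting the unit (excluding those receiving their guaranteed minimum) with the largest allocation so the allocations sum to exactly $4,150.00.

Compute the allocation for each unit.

Fund the minimums — Unit 3B $1,000.00. Remaining pool $3,150.00.
Remaining pool split over remaining ownership shares 4,222: Unit 2B 1,306.4069 → $1,306.41; Unit 5B 1,843.5931 → $1,843.59.

Unit 2B: $1,306.41 | Unit 3B: $1,000.00 | Unit 5B: $1,843.59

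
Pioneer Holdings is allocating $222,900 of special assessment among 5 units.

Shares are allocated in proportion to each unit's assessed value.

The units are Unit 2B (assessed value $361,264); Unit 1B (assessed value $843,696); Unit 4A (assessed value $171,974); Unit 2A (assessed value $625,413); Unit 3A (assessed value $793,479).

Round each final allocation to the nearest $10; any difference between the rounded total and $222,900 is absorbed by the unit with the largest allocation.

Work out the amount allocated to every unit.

Unit 2B: $28,800 · Unit 1B: $67,270 · Unit 4A: $13,710 · Unit 2A: $49,860 · Unit 3A: $63,260

Total assessed value = 2,795,826.
Proportional shares: Unit 2B 361,264/2,795,826 × $222,900 = 28,802.13; Unit 1B 843,696/2,795,826 × $222,900 = 67,264.50; Unit 4A 171,974/2,795,826 × $222,900 = 13,710.80; Unit 2A 625,413/2,795,826 × $222,900 = 49,861.67; Unit 3A 793,479/2,795,826 × $222,900 = 63,260.90.
At nearest $10: Unit 2B $28,800; Unit 1B $67,260; Unit 4A $13,710; Unit 2A $49,860; Unit 3A $63,260. Sum = $222,890.
Difference $222,900 − $222,890 = +$10 applied to largest allocation (Unit 1B): Unit 1B becomes $67,270.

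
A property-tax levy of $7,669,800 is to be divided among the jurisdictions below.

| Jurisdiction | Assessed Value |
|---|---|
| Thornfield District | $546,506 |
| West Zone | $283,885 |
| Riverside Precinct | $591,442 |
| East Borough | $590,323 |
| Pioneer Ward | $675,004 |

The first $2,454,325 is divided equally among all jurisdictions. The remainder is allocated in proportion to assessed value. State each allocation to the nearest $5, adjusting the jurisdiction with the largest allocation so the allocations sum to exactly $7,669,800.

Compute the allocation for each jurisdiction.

Thornfield District: $1,551,570; West Zone: $1,041,855; Riverside Precinct: $1,638,785; East Borough: $1,636,615; Pioneer Ward: $1,800,975

First tranche $2,454,325 split equally: $490,865 each.
Remainder $5,215,475 by assessed value (total 2,687,160): Thornfield District 1,060,706.61 → $1,060,705; West Zone 550,988.82 → $550,990; Riverside Precinct 1,147,922.33 → $1,147,920; East Borough 1,145,750.48 → $1,145,750; Pioneer Ward 1,310,106.76 → $1,310,105.
Rounding difference +$5 on remainder applied to Pioneer Ward.
Totals: Thornfield District $490,865 + $1,060,705 = $1,551,570; West Zone $490,865 + $550,990 = $1,041,855; Riverside Precinct $490,865 + $1,147,920 = $1,638,785; East Borough $490,865 + $1,145,750 = $1,636,615; Pioneer Ward $490,865 + $1,310,110 = $1,800,975.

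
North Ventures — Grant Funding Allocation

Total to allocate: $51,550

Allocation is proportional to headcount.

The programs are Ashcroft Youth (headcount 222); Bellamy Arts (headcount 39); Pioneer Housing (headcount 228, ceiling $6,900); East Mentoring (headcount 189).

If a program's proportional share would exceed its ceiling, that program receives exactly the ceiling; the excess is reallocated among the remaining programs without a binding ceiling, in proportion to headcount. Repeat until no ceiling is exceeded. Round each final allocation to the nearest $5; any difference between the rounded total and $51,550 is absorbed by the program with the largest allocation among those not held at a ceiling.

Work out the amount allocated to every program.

Ashcroft Youth: $22,025 | Bellamy Arts: $3,870 | Pioneer Housing: $6,900 | East Mentoring: $18,755

Combined headcount = 678.
Pro-rata shares before constraints: Ashcroft Youth 16,879.20; Bellamy Arts 2,965.27; Pioneer Housing 17,335.40; East Mentoring 14,370.13.
Capped: Pioneer Housing ($6,900); balance $44,650 reallocated over remaining headcount 450.
Shares after redistribution: Ashcroft Youth 22,027.33 → $22,025; Bellamy Arts 3,869.67 → $3,870; East Mentoring 18,753.00 → $18,755.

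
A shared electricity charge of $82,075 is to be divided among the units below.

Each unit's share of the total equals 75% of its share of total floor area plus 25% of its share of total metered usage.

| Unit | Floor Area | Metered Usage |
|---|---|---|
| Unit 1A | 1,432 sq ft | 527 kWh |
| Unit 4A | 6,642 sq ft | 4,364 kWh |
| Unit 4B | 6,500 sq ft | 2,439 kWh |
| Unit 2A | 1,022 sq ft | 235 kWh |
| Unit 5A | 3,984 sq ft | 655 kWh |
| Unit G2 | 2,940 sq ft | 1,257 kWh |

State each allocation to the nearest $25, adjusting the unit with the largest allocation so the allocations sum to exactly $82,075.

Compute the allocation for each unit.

Floor area total 22,520; metered usage total 9,477.
Combined weights (75% floor area + 25% metered usage): Unit 1A 0.0616; Unit 4A 0.3363; Unit 4B 0.2808; Unit 2A 0.0402; Unit 5A 0.1500; Unit G2 0.1311.
Pro-rata amounts: Unit 1A 5,055.25; Unit 4A 27,603.81; Unit 4B 23,047.83; Unit 2A 3,302.34; Unit 5A 12,308.03; Unit G2 10,757.75.
Rounded to nearest $25: Unit 1A $5,050; Unit 4A $27,600; Unit 4B $23,050; Unit 2A $3,300; Unit 5A $12,300; Unit G2 $10,750. Sum = $82,050.
Difference $82,075 − $82,050 = +$25 applied to largest allocation (Unit 4A): Unit 4A becomes $27,625.

Unit 1A: $5,050 · Unit 4A: $27,625 · Unit 4B: $23,050 · Unit 2A: $3,300 · Unit 5A: $12,300 · Unit G2: $10,750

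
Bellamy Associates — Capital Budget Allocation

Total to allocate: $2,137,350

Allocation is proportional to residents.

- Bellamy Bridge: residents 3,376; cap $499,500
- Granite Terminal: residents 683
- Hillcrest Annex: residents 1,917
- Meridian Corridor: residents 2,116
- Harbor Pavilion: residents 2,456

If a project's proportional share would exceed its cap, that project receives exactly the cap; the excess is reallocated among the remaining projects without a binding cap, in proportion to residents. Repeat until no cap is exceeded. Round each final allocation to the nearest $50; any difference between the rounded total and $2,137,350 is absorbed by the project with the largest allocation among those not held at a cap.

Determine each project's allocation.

Bellamy Bridge: $499,500 | Granite Terminal: $155,950 | Hillcrest Annex: $437,800 | Meridian Corridor: $483,250 | Harbor Pavilion: $560,850

Combined residents = 10,548.
Proportional shares (ignoring caps): Bellamy Bridge 684,081.68; Granite Terminal 138,396.86; Hillcrest Annex 388,443.30; Meridian Corridor 428,766.84; Harbor Pavilion 497,661.32.
Cap binds for Bellamy Bridge ($499,500); remaining pool $1,637,850 reallocated over remaining residents 7,172.
Redistributed shares: Granite Terminal 155,974.84 → $155,950; Hillcrest Annex 437,780.04 → $437,800; Meridian Corridor 483,225.13 → $483,250; Harbor Pavilion 560,869.99 → $560,850.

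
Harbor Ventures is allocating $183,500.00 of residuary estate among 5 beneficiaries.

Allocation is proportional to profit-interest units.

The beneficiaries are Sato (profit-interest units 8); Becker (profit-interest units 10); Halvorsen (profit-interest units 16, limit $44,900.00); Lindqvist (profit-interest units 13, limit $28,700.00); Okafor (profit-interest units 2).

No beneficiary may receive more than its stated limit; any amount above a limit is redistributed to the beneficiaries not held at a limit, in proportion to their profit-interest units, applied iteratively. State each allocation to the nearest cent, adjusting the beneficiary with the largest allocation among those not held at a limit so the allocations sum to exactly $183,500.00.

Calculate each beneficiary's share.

Sato: $43,960.00; Becker: $54,950.00; Halvorsen: $44,900.00; Lindqvist: $28,700.00; Okafor: $10,990.00

Profit-interest units total: 49.
Proportional shares (ignoring caps): Sato 29,959.1837; Becker 37,448.9796; Halvorsen 59,918.3673; Lindqvist 48,683.6735; Okafor 7,489.7959.
Cap binds for Halvorsen ($44,900.00), Lindqvist ($28,700.00); remaining pool $109,900.00 reallocated over remaining profit-interest units 20.
Remaining shares: Sato 43,960.0000 → $43,960.00; Becker 54,950.0000 → $54,950.00; Okafor 10,990.0000 → $10,990.00.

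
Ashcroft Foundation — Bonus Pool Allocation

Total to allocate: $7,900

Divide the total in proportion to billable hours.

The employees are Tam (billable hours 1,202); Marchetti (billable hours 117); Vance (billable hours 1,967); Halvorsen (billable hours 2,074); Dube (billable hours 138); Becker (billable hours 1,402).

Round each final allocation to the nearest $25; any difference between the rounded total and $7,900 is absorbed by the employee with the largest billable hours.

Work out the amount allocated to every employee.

Total billable hours = 6,900.
Proportional shares: Tam 1,202/6,900 × $7,900 = 1,376.20; Marchetti 117/6,900 × $7,900 = 133.96; Vance 1,967/6,900 × $7,900 = 2,252.07; Halvorsen 2,074/6,900 × $7,900 = 2,374.58; Dube 138/6,900 × $7,900 = 158.00; Becker 1,402/6,900 × $7,900 = 1,605.19.
Rounded to nearest $25: Tam $1,375; Marchetti $125; Vance $2,250; Halvorsen $2,375; Dube $150; Becker $1,600. Sum = $7,875.
Difference $7,900 − $7,875 = +$25 applied to largest billable hours (Halvorsen): Halvorsen becomes $2,400.

Tam: $1,375 · Marchetti: $125 · Vance: $2,250 · Halvorsen: $2,400 · Dube: $150 · Becker: $1,600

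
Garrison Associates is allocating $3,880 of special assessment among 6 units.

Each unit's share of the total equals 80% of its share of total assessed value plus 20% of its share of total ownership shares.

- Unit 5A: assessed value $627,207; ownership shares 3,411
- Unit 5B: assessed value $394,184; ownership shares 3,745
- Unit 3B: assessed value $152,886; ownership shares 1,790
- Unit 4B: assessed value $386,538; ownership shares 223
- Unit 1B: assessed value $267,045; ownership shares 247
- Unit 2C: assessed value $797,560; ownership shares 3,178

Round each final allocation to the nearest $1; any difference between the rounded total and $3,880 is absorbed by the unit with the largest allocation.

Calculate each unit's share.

Totals — assessed value 2,625,420, ownership shares 12,594.
Combined weights (80% assessed value + 20% ownership shares): Unit 5A 0.2453; Unit 5B 0.1796; Unit 3B 0.0750; Unit 4B 0.1213; Unit 1B 0.0853; Unit 2C 0.2935.
Proportional shares: Unit 5A 951.71; Unit 5B 696.79; Unit 3B 291.05; Unit 4B 470.74; Unit 1B 330.94; Unit 2C 1,138.76.
Rounded to nearest $1: Unit 5A $952; Unit 5B $697; Unit 3B $291; Unit 4B $471; Unit 1B $331; Unit 2C $1,139. Sum = $3,881.
Difference $3,880 − $3,881 = −$1 applied to largest allocation (Unit 2C): Unit 2C becomes $1,138.

Unit 5A: $952 | Unit 5B: $697 | Unit 3B: $291 | Unit 4B: $471 | Unit 1B: $331 | Unit 2C: $1,138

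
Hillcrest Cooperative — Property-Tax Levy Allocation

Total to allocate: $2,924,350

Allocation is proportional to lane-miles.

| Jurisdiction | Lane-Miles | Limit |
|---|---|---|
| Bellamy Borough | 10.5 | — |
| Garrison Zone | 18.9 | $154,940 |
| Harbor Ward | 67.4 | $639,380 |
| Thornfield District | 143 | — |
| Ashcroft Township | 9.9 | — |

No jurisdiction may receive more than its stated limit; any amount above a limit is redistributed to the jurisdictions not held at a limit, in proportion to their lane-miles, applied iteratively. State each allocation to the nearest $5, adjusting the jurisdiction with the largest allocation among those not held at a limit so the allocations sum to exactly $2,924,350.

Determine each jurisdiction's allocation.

Bellamy Borough: $136,875 | Garrison Zone: $154,940 | Harbor Ward: $639,380 | Thornfield District: $1,864,100 | Ashcroft Township: $129,055

Total lane-miles = 249.7.
Proportional shares (ignoring caps): Bellamy Borough 122,970.26; Garrison Zone 221,346.48; Harbor Ward 789,351.98; Thornfield District 1,674,737.89; Ashcroft Township 115,943.39.
Capped: Garrison Zone ($154,940), Harbor Ward ($639,380); remaining pool $2,130,030 reallocated over remaining lane-miles 163.4.
Remaining shares: Bellamy Borough 136,874.63 → $136,875; Thornfield District 1,864,102.14 → $1,864,100; Ashcroft Township 129,053.23 → $129,055.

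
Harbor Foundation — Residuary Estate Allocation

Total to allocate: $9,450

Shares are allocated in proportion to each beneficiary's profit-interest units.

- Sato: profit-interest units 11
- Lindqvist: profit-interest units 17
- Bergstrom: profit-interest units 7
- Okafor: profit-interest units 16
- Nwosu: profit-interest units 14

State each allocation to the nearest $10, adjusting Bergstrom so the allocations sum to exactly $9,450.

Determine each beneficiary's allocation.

Combined profit-interest units = 65.
Raw shares: Sato 11/65 × $9,450 = 1,599.23; Lindqvist 17/65 × $9,450 = 2,471.54; Bergstrom 7/65 × $9,450 = 1,017.69; Okafor 16/65 × $9,450 = 2,326.15; Nwosu 14/65 × $9,450 = 2,035.38.
Rounded to nearest $10: Sato $1,600; Lindqvist $2,470; Bergstrom $1,020; Okafor $2,330; Nwosu $2,040. Sum = $9,460.
Difference $9,450 − $9,460 = −$10 applied to Bergstrom: Bergstrom becomes $1,010.

Sato: $1,600; Lindqvist: $2,470; Bergstrom: $1,010; Okafor: $2,330; Nwosu: $2,040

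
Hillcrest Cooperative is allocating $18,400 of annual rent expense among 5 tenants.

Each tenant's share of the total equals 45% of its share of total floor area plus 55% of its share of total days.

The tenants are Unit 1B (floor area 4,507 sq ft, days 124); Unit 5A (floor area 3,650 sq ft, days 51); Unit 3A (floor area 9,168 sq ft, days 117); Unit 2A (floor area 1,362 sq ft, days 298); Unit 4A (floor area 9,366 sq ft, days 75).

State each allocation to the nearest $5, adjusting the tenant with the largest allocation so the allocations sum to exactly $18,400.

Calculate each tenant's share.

Totals — floor area 28,053, days 665.
Blended shares (45% floor area + 55% days): Unit 1B 0.1749; Unit 5A 0.1007; Unit 3A 0.2438; Unit 2A 0.2683; Unit 4A 0.2123.
Proportional shares: Unit 1B 3,217.30; Unit 5A 1,853.44; Unit 3A 4,486.50; Unit 2A 4,936.98; Unit 4A 3,905.78.
After rounding ($5): Unit 1B $3,215; Unit 5A $1,855; Unit 3A $4,485; Unit 2A $4,935; Unit 4A $3,905. Sum = $18,395.
Difference $18,400 − $18,395 = +$5 applied to largest allocation (Unit 2A): Unit 2A becomes $4,940.

Unit 1B: $3,215 | Unit 5A: $1,855 | Unit 3A: $4,485 | Unit 2A: $4,940 | Unit 4A: $3,905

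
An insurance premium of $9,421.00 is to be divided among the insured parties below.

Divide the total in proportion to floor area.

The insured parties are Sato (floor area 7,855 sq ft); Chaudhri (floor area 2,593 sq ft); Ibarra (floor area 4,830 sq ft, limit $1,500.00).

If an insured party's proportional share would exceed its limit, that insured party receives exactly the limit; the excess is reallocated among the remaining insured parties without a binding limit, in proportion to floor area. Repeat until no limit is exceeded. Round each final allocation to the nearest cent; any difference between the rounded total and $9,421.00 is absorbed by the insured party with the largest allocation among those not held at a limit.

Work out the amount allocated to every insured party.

Combined floor area = 15,278.
Unconstrained shares: Sato 4,843.6939; Chaudhri 1,598.9431; Ibarra 2,978.3630.
Cap binds for Ibarra ($1,500.00); residual $7,921.00 reallocated over remaining floor area 10,448.
Remaining shares: Sato 5,955.1546 → $5,955.15; Chaudhri 1,965.8454 → $1,965.85.

Sato: $5,955.15 · Chaudhri: $1,965.85 · Ibarra: $1,500.00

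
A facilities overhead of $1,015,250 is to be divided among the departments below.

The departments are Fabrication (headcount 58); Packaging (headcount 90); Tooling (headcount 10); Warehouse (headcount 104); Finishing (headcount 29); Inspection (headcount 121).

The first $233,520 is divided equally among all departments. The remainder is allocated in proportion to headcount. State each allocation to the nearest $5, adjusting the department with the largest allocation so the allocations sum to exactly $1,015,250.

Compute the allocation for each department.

Equal tier: $233,520 ÷ 6 = $38,920 apiece.
Remainder $781,730 by headcount (total 412): Fabrication 110,049.37 → $110,050; Packaging 170,766.26 → $170,765; Tooling 18,974.03 → $18,975; Warehouse 197,329.90 → $197,330; Finishing 55,024.68 → $55,025; Inspection 229,585.75 → $229,585.
Totals: Fabrication $38,920 + $110,050 = $148,970; Packaging $38,920 + $170,765 = $209,685; Tooling $38,920 + $18,975 = $57,895; Warehouse $38,920 + $197,330 = $236,250; Finishing $38,920 + $55,025 = $93,945; Inspection $38,920 + $229,585 = $268,505.

Fabrication: $148,970; Packaging: $209,685; Tooling: $57,895; Warehouse: $236,250; Finishing: $93,945; Inspection: $268,505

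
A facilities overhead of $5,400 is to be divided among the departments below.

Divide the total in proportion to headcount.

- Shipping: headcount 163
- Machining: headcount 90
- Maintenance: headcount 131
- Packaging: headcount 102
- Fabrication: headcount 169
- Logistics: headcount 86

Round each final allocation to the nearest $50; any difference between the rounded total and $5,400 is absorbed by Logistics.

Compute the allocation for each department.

Shipping: $1,200 | Machining: $650 | Maintenance: $950 | Packaging: $750 | Fabrication: $1,250 | Logistics: $600

Combined headcount = 741.
Raw shares: Shipping 163/741 × $5,400 = 1,187.85; Machining 90/741 × $5,400 = 655.87; Maintenance 131/741 × $5,400 = 954.66; Packaging 102/741 × $5,400 = 743.32; Fabrication 169/741 × $5,400 = 1,231.58; Logistics 86/741 × $5,400 = 626.72.
Rounded to nearest $50: Shipping $1,200; Machining $650; Maintenance $950; Packaging $750; Fabrication $1,250; Logistics $650. Sum = $5,450.
Difference $5,400 − $5,450 = −$50 applied to Logistics: Logistics becomes $600.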